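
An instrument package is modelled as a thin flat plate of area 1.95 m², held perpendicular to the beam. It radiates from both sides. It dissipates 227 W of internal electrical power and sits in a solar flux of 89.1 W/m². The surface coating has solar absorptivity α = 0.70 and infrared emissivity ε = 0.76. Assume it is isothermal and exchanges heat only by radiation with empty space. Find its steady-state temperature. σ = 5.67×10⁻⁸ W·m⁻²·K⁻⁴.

T ≈ 213 K

At steady state, absorbed solar power + internal power = radiated power.
Absorbed: α·S·A_cross = 0.70·89.1·1.950 = 121.6 W (cross-section A).
Total input = 121.6 + 227 = 348.6 W.
Radiated: εσ·A_surf·T⁴ with A_surf = 2A = 3.900 m².
T⁴ = 348.6/(0.76·5.67×10⁻⁸·3.900) = 2.074×10⁹ K⁴.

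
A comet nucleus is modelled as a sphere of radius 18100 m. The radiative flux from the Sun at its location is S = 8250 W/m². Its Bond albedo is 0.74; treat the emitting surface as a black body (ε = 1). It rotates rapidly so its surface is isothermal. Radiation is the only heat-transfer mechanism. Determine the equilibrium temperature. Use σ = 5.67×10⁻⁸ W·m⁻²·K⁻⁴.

T ≈ 312 K

At equilibrium, absorbed power = emitted power.
Absorbing cross-section = πr² = 1.029×10⁹ m²; emitting surface = 4πr² = 4.117×10⁹ m² (ratio 4).
(1−a)S·A_cross = εσ·A_surf·T⁴  ⇒  T⁴ = (1−a)S/(4σ).
T⁴ = 0.260·8250/(4·5.67×10⁻⁸) = 9.458×10⁹ K⁴.
T = (9.458×10⁹)^(1/4).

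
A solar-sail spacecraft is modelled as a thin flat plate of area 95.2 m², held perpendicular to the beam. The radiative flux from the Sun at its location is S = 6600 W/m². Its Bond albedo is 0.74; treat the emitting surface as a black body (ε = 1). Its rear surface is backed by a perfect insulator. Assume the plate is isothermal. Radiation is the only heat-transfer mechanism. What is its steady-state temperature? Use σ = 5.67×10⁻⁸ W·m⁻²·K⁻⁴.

At equilibrium, absorbed power = emitted power.
Absorbing cross-section = A = 95.20 m²; emitting surface = A = 95.20 m² (ratio 1).
(1−a)S·A_cross = εσ·A_surf·T⁴  ⇒  T⁴ = (1−a)S/(1σ).
T⁴ = 0.260·6600/(1·5.67×10⁻⁸) = 3.026×10¹⁰ K⁴.
T = (3.026×10¹⁰)^(1/4).

T ≈ 417 K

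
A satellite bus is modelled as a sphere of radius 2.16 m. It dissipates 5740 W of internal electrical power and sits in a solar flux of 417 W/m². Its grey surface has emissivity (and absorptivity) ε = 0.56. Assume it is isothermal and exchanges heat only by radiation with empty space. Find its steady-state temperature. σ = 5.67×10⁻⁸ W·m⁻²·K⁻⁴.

At steady state, absorbed solar power + internal power = radiated power.
Absorbed: α·S·A_cross = 0.56·417·14.66 = 3423 W (cross-section πr²).
Total input = 3423 + 5740 = 9163 W.
Radiated: εσ·A_surf·T⁴ with A_surf = 4πr² = 58.63 m².
T⁴ = 9163/(0.56·5.67×10⁻⁸·58.63) = 4.922×10⁹ K⁴.

T ≈ 265 K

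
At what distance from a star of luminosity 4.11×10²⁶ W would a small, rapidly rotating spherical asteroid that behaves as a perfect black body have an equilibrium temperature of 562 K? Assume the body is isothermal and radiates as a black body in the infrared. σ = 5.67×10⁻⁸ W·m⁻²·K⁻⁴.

d ≈ 3.80×10¹⁰ m

For an isothermal black-emitting sphere, (1−a)S·πr² = σ·4πr²·T⁴ ⇒ S = 4σT⁴/(1−a).
S = 4·5.67×10⁻⁸·(562)⁴/1.00 = 22620 W/m².
Flux falls as S = L/(4πd²), so d = √(L/(4πS)) = √(4.11×10²⁶/(4π·22620)).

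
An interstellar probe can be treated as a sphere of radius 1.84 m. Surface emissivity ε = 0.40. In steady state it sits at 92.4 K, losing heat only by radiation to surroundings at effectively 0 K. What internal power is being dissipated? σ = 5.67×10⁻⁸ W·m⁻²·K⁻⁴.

P ≈ 70.3 W

Steady state: P = εσA T⁴.
A = 4πr² = 42.54 m²; T⁴ = (92.4)⁴ = 7.289×10⁷ K⁴.
P = 0.40 × 5.67×10⁻⁸ × 42.54 × 7.289×10⁷.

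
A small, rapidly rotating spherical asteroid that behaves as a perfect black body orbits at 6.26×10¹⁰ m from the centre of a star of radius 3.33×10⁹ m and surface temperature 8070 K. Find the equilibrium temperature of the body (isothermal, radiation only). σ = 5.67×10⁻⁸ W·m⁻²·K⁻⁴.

T ≈ 1320 K

The star's surface emits σT_*⁴; at distance d the flux is S = σT_*⁴(R_*/d)².
S = 5.67×10⁻⁸·(8070)⁴·(3.33×10⁹/6.26×10¹⁰)² = 6.805×10⁵ W/m².
For an isothermal sphere T⁴ = (1−a)S/(4σ) = 3.000×10¹² K⁴.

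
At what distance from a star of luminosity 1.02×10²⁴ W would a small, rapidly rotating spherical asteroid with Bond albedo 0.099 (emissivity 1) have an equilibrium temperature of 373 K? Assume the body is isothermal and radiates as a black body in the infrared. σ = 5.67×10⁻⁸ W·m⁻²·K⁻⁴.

d ≈ 4.08×10⁹ m

For an isothermal black-emitting sphere, (1−a)S·πr² = σ·4πr²·T⁴ ⇒ S = 4σT⁴/(1−a).
S = 4·5.67×10⁻⁸·(373)⁴/0.901 = 4873 W/m².
Flux falls as S = L/(4πd²), so d = √(L/(4πS)) = √(1.02×10²⁴/(4π·4873)).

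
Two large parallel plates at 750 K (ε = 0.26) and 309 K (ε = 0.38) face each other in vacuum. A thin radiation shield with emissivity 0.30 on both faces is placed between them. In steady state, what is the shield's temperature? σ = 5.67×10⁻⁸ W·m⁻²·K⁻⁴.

In steady state the net flux on the hot side equals that on the cold side.
σ(T₁⁴−T_s⁴)/D₁ = σ(T_s⁴−T₂⁴)/D₂, with D₁ = 1/ε₁+1/ε_s−1 = 6.179, D₂ = 1/ε_s+1/ε₂−1 = 4.965.
Solve for T_s⁴: T_s⁴ = (D₂·T₁⁴ + D₁·T₂⁴)/(D₁+D₂) = 1.460×10¹¹ K⁴.

T_s ≈ 618 K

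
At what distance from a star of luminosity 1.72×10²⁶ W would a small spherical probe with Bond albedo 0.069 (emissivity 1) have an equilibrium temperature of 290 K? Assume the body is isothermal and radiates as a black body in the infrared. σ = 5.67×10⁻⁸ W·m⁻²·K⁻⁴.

d ≈ 8.91×10¹⁰ m

For an isothermal black-emitting sphere, (1−a)S·πr² = σ·4πr²·T⁴ ⇒ S = 4σT⁴/(1−a).
S = 4·5.67×10⁻⁸·(290)⁴/0.931 = 1723 W/m².
Flux falls as S = L/(4πd²), so d = √(L/(4πS)) = √(1.72×10²⁶/(4π·1723)).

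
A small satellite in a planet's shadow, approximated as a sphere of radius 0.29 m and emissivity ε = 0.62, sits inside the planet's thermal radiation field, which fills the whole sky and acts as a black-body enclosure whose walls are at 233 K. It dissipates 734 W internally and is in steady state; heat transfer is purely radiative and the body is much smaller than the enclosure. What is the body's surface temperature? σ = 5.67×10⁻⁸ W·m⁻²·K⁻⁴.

T ≈ 388 K

For a small grey body in a large enclosure, net radiated power = εσA(T⁴ − T_w⁴).
Steady state: P = εσA(T⁴ − T_w⁴) with A = 4πr² = 1.057 m².
T⁴ = P/(εσA) + T_w⁴ = 734/(0.62·5.67×10⁻⁸·1.057) + (233)⁴
    = 1.976×10¹⁰ + 2.947×10⁹ = 2.270×10¹⁰ K⁴.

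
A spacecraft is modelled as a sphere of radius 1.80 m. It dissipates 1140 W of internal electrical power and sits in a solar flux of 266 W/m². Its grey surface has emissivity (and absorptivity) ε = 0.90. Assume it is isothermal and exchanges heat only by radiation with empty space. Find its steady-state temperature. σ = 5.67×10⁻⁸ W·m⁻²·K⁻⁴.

T ≈ 204 K

At steady state, absorbed solar power + internal power = radiated power.
Absorbed: α·S·A_cross = 0.90·266·10.18 = 2437 W (cross-section πr²).
Total input = 2437 + 1140 = 3577 W.
Radiated: εσ·A_surf·T⁴ with A_surf = 4πr² = 40.72 m².
T⁴ = 3577/(0.90·5.67×10⁻⁸·40.72) = 1.722×10⁹ K⁴.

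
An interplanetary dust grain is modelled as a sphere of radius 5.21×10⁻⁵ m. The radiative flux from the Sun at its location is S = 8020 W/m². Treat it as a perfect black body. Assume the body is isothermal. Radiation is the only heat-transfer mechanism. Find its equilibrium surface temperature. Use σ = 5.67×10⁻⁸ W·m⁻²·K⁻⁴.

At equilibrium, absorbed power = emitted power.
Absorbing cross-section = πr² = 8.528×10⁻⁹ m²; emitting surface = 4πr² = 3.411×10⁻⁸ m² (ratio 4).
S·A_cross = εσ·A_surf·T⁴  ⇒  T⁴ = S/(4σ).
T⁴ = 1.00·8020/(4·5.67×10⁻⁸) = 3.536×10¹⁰ K⁴.
T = (3.536×10¹⁰)^(1/4).

T ≈ 434 K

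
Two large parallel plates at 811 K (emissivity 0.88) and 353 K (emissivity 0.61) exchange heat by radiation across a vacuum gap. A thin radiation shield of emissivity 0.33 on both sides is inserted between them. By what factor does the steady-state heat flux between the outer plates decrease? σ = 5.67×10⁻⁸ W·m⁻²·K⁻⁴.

Without shield: q₀ = σΔ(T⁴)/(1/ε₁+1/ε₂−1) with denominator 1.776.
With shield the two gaps are in series; the resistances add: (1/ε₁+1/ε_s−1)+(1/ε_s+1/ε₂−1) = 3.167+3.670 = 6.836.
Heat-flux ratio q₀/q = 6.836/1.776.

factor ≈ 3.85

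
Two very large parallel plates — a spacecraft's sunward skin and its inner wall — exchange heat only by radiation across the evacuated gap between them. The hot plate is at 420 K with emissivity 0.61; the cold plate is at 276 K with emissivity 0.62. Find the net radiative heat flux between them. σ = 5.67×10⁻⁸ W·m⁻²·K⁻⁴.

For two infinite grey parallel plates, q = σ(T₁⁴ − T₂⁴)/(1/ε₁ + 1/ε₂ − 1).
T₁⁴ − T₂⁴ = 3.112×10¹⁰ − 5.803×10⁹ = 2.531×10¹⁰ K⁴.
1/ε₁ + 1/ε₂ − 1 = 1.639 + 1.613 − 1 = 2.252.
q = 5.67×10⁻⁸ × 2.531×10¹⁰ / 2.252.

q ≈ 637 W/m²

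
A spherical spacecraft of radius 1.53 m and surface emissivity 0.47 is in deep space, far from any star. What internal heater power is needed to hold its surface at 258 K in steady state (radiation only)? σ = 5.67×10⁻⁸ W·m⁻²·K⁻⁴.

P ≈ 3470 W

P = εσ·4πr²·T⁴.
4πr² = 29.42 m²; T⁴ = 4.431×10⁹ K⁴.
P = 0.47·5.67×10⁻⁸·29.42·4.431×10⁹.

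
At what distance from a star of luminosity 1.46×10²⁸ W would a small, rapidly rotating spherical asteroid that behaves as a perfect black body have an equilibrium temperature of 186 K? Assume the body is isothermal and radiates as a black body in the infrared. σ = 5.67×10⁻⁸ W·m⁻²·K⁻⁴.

d ≈ 2.07×10¹² m

For an isothermal black-emitting sphere, (1−a)S·πr² = σ·4πr²·T⁴ ⇒ S = 4σT⁴/(1−a).
S = 4·5.67×10⁻⁸·(186)⁴/1.00 = 271.5 W/m².
Flux falls as S = L/(4πd²), so d = √(L/(4πS)) = √(1.46×10²⁸/(4π·271.5)).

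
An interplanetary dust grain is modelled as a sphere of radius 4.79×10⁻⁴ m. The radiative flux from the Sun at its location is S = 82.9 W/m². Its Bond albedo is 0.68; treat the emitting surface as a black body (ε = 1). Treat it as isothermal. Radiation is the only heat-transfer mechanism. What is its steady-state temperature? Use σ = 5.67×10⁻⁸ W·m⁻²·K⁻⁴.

T ≈ 104 K

At equilibrium, absorbed power = emitted power.
Absorbing cross-section = πr² = 7.208×10⁻⁷ m²; emitting surface = 4πr² = 2.883×10⁻⁶ m² (ratio 4).
(1−a)S·A_cross = εσ·A_surf·T⁴  ⇒  T⁴ = (1−a)S/(4σ).
T⁴ = 0.320·82.9/(4·5.67×10⁻⁸) = 1.170×10⁸ K⁴.
T = (1.170×10⁸)^(1/4).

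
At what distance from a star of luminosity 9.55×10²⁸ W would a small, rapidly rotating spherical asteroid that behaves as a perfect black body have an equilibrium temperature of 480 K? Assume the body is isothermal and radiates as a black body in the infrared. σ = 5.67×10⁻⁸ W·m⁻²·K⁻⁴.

d ≈ 7.94×10¹¹ m

For an isothermal black-emitting sphere, (1−a)S·πr² = σ·4πr²·T⁴ ⇒ S = 4σT⁴/(1−a).
S = 4·5.67×10⁻⁸·(480)⁴/1.00 = 12040 W/m².
Flux falls as S = L/(4πd²), so d = √(L/(4πS)) = √(9.55×10²⁸/(4π·12040)).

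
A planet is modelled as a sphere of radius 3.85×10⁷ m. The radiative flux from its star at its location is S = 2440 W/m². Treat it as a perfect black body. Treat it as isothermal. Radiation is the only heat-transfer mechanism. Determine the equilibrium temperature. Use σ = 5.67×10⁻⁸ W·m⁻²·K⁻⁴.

At equilibrium, absorbed power = emitted power.
Absorbing cross-section = πr² = 4.657×10¹⁵ m²; emitting surface = 4πr² = 1.863×10¹⁶ m² (ratio 4).
S·A_cross = εσ·A_surf·T⁴  ⇒  T⁴ = S/(4σ).
T⁴ = 1.00·2440/(4·5.67×10⁻⁸) = 1.076×10¹⁰ K⁴.
T = (1.076×10¹⁰)^(1/4).

T ≈ 322 K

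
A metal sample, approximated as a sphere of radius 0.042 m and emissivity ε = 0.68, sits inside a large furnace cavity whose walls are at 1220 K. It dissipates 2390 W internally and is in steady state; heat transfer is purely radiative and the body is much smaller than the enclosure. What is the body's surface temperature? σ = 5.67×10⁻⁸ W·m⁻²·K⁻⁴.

T ≈ 1500 K

For a small grey body in a large enclosure, net radiated power = εσA(T⁴ − T_w⁴).
Steady state: P = εσA(T⁴ − T_w⁴) with A = 4πr² = 0.02217 m².
T⁴ = P/(εσA) + T_w⁴ = 2390/(0.68·5.67×10⁻⁸·0.02217) + (1220)⁴
    = 2.796×10¹² + 2.215×10¹² = 5.012×10¹² K⁴.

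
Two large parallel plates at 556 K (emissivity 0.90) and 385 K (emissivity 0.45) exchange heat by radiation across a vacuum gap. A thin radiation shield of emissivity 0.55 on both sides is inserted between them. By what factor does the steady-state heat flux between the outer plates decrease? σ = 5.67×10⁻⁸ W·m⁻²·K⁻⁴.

factor ≈ 2.13

Without shield: q₀ = σΔ(T⁴)/(1/ε₁+1/ε₂−1) with denominator 2.333.
With shield the two gaps are in series; the resistances add: (1/ε₁+1/ε_s−1)+(1/ε_s+1/ε₂−1) = 1.929+3.040 = 4.970.
Heat-flux ratio q₀/q = 4.970/2.333.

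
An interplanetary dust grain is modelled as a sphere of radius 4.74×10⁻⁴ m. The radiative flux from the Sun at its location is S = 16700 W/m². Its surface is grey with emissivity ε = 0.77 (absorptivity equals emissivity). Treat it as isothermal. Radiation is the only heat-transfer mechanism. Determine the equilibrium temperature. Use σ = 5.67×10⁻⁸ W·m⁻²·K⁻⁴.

At equilibrium, absorbed power = emitted power.
Absorbing cross-section = πr² = 7.058×10⁻⁷ m²; emitting surface = 4πr² = 2.823×10⁻⁶ m² (ratio 4).
εS·A_cross = εσ·A_surf·T⁴  ⇒  T⁴ = S/(4σ)   (ε cancels).
T⁴ = 16700/(4·5.67×10⁻⁸) = 7.363×10¹⁰ K⁴.
T = (7.363×10¹⁰)^(1/4).

T ≈ 521 K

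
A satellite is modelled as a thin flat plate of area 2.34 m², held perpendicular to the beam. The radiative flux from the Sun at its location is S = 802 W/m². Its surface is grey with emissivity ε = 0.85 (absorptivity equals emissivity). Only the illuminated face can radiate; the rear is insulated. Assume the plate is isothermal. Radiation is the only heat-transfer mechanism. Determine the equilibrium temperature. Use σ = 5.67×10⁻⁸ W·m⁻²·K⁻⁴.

T ≈ 345 K

At equilibrium, absorbed power = emitted power.
Absorbing cross-section = A = 2.340 m²; emitting surface = A = 2.340 m² (ratio 1).
εS·A_cross = εσ·A_surf·T⁴  ⇒  T⁴ = S/(1σ)   (ε cancels).
T⁴ = 802/(1·5.67×10⁻⁸) = 1.414×10¹⁰ K⁴.
T = (1.414×10¹⁰)^(1/4).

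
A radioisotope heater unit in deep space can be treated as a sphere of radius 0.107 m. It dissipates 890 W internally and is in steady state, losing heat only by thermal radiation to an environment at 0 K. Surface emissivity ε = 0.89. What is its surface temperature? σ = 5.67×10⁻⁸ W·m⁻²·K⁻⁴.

T ≈ 592 K

Steady state: internal power = radiated power, P = εσA T⁴.
Radiating area A = 4πr² = 0.1439 m².
T⁴ = P/(εσA) = 890/(0.89·5.67×10⁻⁸·0.1439) = 1.226×10¹¹ K⁴.
T = (1.226×10¹¹)^(1/4).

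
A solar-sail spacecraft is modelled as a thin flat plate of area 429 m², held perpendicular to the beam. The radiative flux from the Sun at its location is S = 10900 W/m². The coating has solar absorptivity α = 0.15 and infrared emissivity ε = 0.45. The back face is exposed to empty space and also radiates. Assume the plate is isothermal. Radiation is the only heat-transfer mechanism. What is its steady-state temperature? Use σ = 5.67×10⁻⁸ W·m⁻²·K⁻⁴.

T ≈ 423 K

At equilibrium, absorbed power = emitted power.
Absorbing cross-section = A = 429.0 m²; emitting surface = 2A = 858.0 m² (ratio 2).
αS·A_cross = εσ·A_surf·T⁴  ⇒  T⁴ = αS/(ε·2σ).
T⁴ = 0.150·10900/(0.45·2·5.67×10⁻⁸) = 3.204×10¹⁰ K⁴.
T = (3.204×10¹⁰)^(1/4).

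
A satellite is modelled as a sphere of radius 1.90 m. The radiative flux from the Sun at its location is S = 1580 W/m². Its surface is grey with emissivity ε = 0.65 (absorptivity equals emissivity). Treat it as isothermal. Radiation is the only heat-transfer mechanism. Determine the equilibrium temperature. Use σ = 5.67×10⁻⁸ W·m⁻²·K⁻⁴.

T ≈ 289 K

At equilibrium, absorbed power = emitted power.
Absorbing cross-section = πr² = 11.34 m²; emitting surface = 4πr² = 45.36 m² (ratio 4).
εS·A_cross = εσ·A_surf·T⁴  ⇒  T⁴ = S/(4σ)   (ε cancels).
T⁴ = 1580/(4·5.67×10⁻⁸) = 6.966×10⁹ K⁴.
T = (6.966×10⁹)^(1/4).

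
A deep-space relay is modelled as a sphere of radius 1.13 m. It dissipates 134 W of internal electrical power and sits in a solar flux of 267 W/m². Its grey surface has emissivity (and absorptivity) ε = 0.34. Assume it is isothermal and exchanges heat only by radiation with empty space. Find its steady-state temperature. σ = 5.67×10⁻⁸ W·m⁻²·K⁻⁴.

T ≈ 200 K

At steady state, absorbed solar power + internal power = radiated power.
Absorbed: α·S·A_cross = 0.34·267·4.011 = 364.2 W (cross-section πr²).
Total input = 364.2 + 134 = 498.2 W.
Radiated: εσ·A_surf·T⁴ with A_surf = 4πr² = 16.05 m².
T⁴ = 498.2/(0.34·5.67×10⁻⁸·16.05) = 1.610×10⁹ K⁴.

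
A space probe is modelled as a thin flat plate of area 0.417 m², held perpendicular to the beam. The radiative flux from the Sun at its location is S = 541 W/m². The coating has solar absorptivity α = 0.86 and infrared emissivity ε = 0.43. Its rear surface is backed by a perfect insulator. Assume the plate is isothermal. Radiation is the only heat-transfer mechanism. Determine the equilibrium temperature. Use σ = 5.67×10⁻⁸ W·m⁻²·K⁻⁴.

At equilibrium, absorbed power = emitted power.
Absorbing cross-section = A = 0.4170 m²; emitting surface = A = 0.4170 m² (ratio 1).
αS·A_cross = εσ·A_surf·T⁴  ⇒  T⁴ = αS/(ε·1σ).
T⁴ = 0.860·541/(0.43·1·5.67×10⁻⁸) = 1.908×10¹⁰ K⁴.
T = (1.908×10¹⁰)^(1/4).

T ≈ 372 K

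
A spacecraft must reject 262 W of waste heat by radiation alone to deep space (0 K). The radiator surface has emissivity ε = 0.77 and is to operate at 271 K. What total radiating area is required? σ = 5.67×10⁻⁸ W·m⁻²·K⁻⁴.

A ≈ 1.11 m²

P = εσA T⁴ ⇒ A = P/(εσT⁴).
T⁴ = 5.394×10⁹ K⁴.
A = 262/(0.77 × 5.67×10⁻⁸ × 5.394×10⁹).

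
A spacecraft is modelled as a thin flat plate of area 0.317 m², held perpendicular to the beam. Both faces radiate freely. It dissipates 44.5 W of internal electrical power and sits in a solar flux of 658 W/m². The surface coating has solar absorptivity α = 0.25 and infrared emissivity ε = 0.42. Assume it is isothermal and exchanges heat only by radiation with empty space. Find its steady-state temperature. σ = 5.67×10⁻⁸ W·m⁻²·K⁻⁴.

T ≈ 283 K

At steady state, absorbed solar power + internal power = radiated power.
Absorbed: α·S·A_cross = 0.25·658·0.3170 = 52.15 W (cross-section A).
Total input = 52.15 + 44.5 = 96.65 W.
Radiated: εσ·A_surf·T⁴ with A_surf = 2A = 0.6340 m².
T⁴ = 96.65/(0.42·5.67×10⁻⁸·0.6340) = 6.401×10⁹ K⁴.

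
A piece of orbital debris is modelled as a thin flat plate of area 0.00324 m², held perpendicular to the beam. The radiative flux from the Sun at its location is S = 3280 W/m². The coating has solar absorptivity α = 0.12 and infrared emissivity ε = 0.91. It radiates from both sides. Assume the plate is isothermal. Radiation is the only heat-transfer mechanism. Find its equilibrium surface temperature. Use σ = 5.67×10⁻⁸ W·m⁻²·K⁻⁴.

At equilibrium, absorbed power = emitted power.
Absorbing cross-section = A = 0.003240 m²; emitting surface = 2A = 0.006480 m² (ratio 2).
αS·A_cross = εσ·A_surf·T⁴  ⇒  T⁴ = αS/(ε·2σ).
T⁴ = 0.120·3280/(0.91·2·5.67×10⁻⁸) = 3.814×10⁹ K⁴.
T = (3.814×10⁹)^(1/4).

T ≈ 249 K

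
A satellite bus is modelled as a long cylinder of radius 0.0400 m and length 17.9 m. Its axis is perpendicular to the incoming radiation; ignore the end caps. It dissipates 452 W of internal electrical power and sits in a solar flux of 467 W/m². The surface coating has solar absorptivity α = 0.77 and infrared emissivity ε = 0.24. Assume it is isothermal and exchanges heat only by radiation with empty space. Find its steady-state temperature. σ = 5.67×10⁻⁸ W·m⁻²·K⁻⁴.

At steady state, absorbed solar power + internal power = radiated power.
Absorbed: α·S·A_cross = 0.77·467·1.432 = 514.9 W (cross-section 2rL).
Total input = 514.9 + 452 = 966.9 W.
Radiated: εσ·A_surf·T⁴ with A_surf = 2πrL = 4.499 m².
T⁴ = 966.9/(0.24·5.67×10⁻⁸·4.499) = 1.579×10¹⁰ K⁴.

T ≈ 355 K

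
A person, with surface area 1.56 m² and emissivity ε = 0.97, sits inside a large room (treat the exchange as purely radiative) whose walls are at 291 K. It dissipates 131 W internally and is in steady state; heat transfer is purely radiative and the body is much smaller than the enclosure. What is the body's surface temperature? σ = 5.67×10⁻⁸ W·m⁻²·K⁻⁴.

T ≈ 305 K

For a small grey body in a large enclosure, net radiated power = εσA(T⁴ − T_w⁴).
Steady state: P = εσA(T⁴ − T_w⁴) with A = 1.56 m².
T⁴ = P/(εσA) + T_w⁴ = 131/(0.97·5.67×10⁻⁸·1.560) + (291)⁴
    = 1.527×10⁹ + 7.171×10⁹ = 8.698×10⁹ K⁴.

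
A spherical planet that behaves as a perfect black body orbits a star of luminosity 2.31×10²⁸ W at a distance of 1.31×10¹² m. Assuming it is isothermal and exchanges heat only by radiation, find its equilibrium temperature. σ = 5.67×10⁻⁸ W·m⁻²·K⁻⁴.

First find the stellar flux at distance d: S = L/(4πd²) = 2.31×10²⁸/(4π·(1.31×10¹²)²) = 1071 W/m².
For an isothermal sphere, absorbed (1−a)S·πr² = emitted σ·4πr²·T⁴, so T⁴ = (1−a)S/(4σ).
T⁴ = 1.00·1071/(4·5.67×10⁻⁸) = 4.723×10⁹ K⁴.

T ≈ 262 K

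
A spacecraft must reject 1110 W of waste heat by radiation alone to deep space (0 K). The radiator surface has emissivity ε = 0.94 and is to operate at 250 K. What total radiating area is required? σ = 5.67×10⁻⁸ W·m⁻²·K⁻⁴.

P = εσA T⁴ ⇒ A = P/(εσT⁴).
T⁴ = 3.906×10⁹ K⁴.
A = 1110/(0.94 × 5.67×10⁻⁸ × 3.906×10⁹).

A ≈ 5.33 m²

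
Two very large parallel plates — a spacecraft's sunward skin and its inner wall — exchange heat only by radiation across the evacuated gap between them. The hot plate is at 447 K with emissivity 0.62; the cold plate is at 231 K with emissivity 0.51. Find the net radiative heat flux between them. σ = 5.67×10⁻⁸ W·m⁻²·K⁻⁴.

q ≈ 817 W/m²

For two infinite grey parallel plates, q = σ(T₁⁴ − T₂⁴)/(1/ε₁ + 1/ε₂ − 1).
T₁⁴ − T₂⁴ = 3.992×10¹⁰ − 2.847×10⁹ = 3.708×10¹⁰ K⁴.
1/ε₁ + 1/ε₂ − 1 = 1.613 + 1.961 − 1 = 2.574.
q = 5.67×10⁻⁸ × 3.708×10¹⁰ / 2.574.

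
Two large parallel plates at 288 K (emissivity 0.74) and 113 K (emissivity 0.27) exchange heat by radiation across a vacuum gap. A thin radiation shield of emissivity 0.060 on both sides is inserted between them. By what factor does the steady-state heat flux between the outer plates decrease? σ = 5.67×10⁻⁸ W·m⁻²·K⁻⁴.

Without shield: q₀ = σΔ(T⁴)/(1/ε₁+1/ε₂−1) with denominator 4.055.
With shield the two gaps are in series; the resistances add: (1/ε₁+1/ε_s−1)+(1/ε_s+1/ε₂−1) = 17.02+19.37 = 36.39.
Heat-flux ratio q₀/q = 36.39/4.055.

factor ≈ 8.97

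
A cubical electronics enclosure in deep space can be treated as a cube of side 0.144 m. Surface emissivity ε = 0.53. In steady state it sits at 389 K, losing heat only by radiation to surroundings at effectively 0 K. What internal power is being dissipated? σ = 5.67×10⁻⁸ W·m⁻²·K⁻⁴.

P ≈ 85.6 W

Steady state: P = εσA T⁴.
A = 6L² = 0.1244 m²; T⁴ = (389)⁴ = 2.290×10¹⁰ K⁴.
P = 0.53 × 5.67×10⁻⁸ × 0.1244 × 2.290×10¹⁰.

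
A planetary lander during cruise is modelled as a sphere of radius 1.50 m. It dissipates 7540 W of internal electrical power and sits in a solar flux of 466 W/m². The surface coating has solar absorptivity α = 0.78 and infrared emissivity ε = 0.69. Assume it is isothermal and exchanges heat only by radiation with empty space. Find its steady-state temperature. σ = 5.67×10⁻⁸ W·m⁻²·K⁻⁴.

T ≈ 309 K

At steady state, absorbed solar power + internal power = radiated power.
Absorbed: α·S·A_cross = 0.78·466·7.069 = 2569 W (cross-section πr²).
Total input = 2569 + 7540 = 10110 W.
Radiated: εσ·A_surf·T⁴ with A_surf = 4πr² = 28.27 m².
T⁴ = 10110/(0.69·5.67×10⁻⁸·28.27) = 9.139×10⁹ K⁴.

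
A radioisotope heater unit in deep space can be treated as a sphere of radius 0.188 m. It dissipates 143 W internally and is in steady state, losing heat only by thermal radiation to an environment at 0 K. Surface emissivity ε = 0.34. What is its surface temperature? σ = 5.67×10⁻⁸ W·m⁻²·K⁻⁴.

Steady state: internal power = radiated power, P = εσA T⁴.
Radiating area A = 4πr² = 0.4441 m².
T⁴ = P/(εσA) = 143/(0.34·5.67×10⁻⁸·0.4441) = 1.670×10¹⁰ K⁴.
T = (1.670×10¹⁰)^(1/4).

T ≈ 359 K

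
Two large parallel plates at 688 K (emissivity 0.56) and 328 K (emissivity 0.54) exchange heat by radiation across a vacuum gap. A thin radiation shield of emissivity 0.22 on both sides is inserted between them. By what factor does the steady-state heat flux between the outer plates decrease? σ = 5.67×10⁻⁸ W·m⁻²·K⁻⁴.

Without shield: q₀ = σΔ(T⁴)/(1/ε₁+1/ε₂−1) with denominator 2.638.
With shield the two gaps are in series; the resistances add: (1/ε₁+1/ε_s−1)+(1/ε_s+1/ε₂−1) = 5.331+5.397 = 10.73.
Heat-flux ratio q₀/q = 10.73/2.638.

factor ≈ 4.07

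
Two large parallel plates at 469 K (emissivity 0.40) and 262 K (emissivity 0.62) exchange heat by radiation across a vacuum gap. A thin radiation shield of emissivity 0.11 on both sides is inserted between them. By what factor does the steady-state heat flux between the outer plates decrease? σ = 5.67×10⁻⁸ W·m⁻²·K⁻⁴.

factor ≈ 6.52

Without shield: q₀ = σΔ(T⁴)/(1/ε₁+1/ε₂−1) with denominator 3.113.
With shield the two gaps are in series; the resistances add: (1/ε₁+1/ε_s−1)+(1/ε_s+1/ε₂−1) = 10.59+9.704 = 20.29.
Heat-flux ratio q₀/q = 20.29/3.113.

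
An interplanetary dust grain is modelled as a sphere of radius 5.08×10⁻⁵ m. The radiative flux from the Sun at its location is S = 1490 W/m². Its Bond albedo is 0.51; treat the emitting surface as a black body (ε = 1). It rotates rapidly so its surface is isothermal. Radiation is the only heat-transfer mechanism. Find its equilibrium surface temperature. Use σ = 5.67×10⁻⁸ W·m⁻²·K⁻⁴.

T ≈ 238 K

At equilibrium, absorbed power = emitted power.
Absorbing cross-section = πr² = 8.107×10⁻⁹ m²; emitting surface = 4πr² = 3.243×10⁻⁸ m² (ratio 4).
(1−a)S·A_cross = εσ·A_surf·T⁴  ⇒  T⁴ = (1−a)S/(4σ).
T⁴ = 0.490·1490/(4·5.67×10⁻⁸) = 3.219×10⁹ K⁴.
T = (3.219×10⁹)^(1/4).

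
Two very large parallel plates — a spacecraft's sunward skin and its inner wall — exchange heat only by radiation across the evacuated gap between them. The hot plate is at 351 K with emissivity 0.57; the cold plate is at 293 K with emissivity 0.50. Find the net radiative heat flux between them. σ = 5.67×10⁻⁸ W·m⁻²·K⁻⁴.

For two infinite grey parallel plates, q = σ(T₁⁴ − T₂⁴)/(1/ε₁ + 1/ε₂ − 1).
T₁⁴ − T₂⁴ = 1.518×10¹⁰ − 7.370×10⁹ = 7.808×10⁹ K⁴.
1/ε₁ + 1/ε₂ − 1 = 1.754 + 2.000 − 1 = 2.754.
q = 5.67×10⁻⁸ × 7.808×10⁹ / 2.754.

q ≈ 161 W/m²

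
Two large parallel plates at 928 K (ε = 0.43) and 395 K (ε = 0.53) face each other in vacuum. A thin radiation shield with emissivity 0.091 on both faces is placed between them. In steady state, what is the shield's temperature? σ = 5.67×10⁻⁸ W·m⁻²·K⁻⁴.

In steady state the net flux on the hot side equals that on the cold side.
σ(T₁⁴−T_s⁴)/D₁ = σ(T_s⁴−T₂⁴)/D₂, with D₁ = 1/ε₁+1/ε_s−1 = 12.31, D₂ = 1/ε_s+1/ε₂−1 = 11.88.
Solve for T_s⁴: T_s⁴ = (D₂·T₁⁴ + D₁·T₂⁴)/(D₁+D₂) = 3.765×10¹¹ K⁴.

T_s ≈ 783 K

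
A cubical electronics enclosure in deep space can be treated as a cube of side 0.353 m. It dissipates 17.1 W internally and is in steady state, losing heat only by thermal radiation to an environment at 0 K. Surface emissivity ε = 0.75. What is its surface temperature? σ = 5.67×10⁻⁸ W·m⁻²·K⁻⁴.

Steady state: internal power = radiated power, P = εσA T⁴.
Radiating area A = 6L² = 0.7477 m².
T⁴ = P/(εσA) = 17.1/(0.75·5.67×10⁻⁸·0.7477) = 5.378×10⁸ K⁴.
T = (5.378×10⁸)^(1/4).

T ≈ 152 K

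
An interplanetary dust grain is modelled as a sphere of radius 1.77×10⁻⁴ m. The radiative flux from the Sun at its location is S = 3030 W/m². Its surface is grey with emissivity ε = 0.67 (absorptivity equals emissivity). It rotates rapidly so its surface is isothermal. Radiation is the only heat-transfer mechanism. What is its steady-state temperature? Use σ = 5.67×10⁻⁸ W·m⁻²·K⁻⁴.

T ≈ 340 K

At equilibrium, absorbed power = emitted power.
Absorbing cross-section = πr² = 9.842×10⁻⁸ m²; emitting surface = 4πr² = 3.937×10⁻⁷ m² (ratio 4).
εS·A_cross = εσ·A_surf·T⁴  ⇒  T⁴ = S/(4σ)   (ε cancels).
T⁴ = 3030/(4·5.67×10⁻⁸) = 1.336×10¹⁰ K⁴.
T = (1.336×10¹⁰)^(1/4).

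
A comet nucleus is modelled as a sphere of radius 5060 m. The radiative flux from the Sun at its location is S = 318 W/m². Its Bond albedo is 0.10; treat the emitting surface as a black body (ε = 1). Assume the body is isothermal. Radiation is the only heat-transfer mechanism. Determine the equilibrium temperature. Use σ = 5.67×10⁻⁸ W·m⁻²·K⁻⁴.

At equilibrium, absorbed power = emitted power.
Absorbing cross-section = πr² = 8.044×10⁷ m²; emitting surface = 4πr² = 3.217×10⁸ m² (ratio 4).
(1−a)S·A_cross = εσ·A_surf·T⁴  ⇒  T⁴ = (1−a)S/(4σ).
T⁴ = 0.900·318/(4·5.67×10⁻⁸) = 1.262×10⁹ K⁴.
T = (1.262×10⁹)^(1/4).

T ≈ 188 K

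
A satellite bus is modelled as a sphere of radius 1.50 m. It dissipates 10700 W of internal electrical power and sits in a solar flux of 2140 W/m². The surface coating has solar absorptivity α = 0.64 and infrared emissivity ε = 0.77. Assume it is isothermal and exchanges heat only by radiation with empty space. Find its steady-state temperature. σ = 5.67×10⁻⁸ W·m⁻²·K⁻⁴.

At steady state, absorbed solar power + internal power = radiated power.
Absorbed: α·S·A_cross = 0.64·2140·7.069 = 9681 W (cross-section πr²).
Total input = 9681 + 10700 = 20380 W.
Radiated: εσ·A_surf·T⁴ with A_surf = 4πr² = 28.27 m².
T⁴ = 20380/(0.77·5.67×10⁻⁸·28.27) = 1.651×10¹⁰ K⁴.

T ≈ 358 K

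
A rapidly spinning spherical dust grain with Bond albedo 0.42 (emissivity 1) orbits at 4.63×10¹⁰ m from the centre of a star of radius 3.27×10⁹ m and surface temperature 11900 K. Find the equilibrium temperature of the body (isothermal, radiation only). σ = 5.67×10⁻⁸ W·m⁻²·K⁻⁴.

The star's surface emits σT_*⁴; at distance d the flux is S = σT_*⁴(R_*/d)².
S = 5.67×10⁻⁸·(11900)⁴·(3.27×10⁹/4.63×10¹⁰)² = 5.672×10⁶ W/m².
For an isothermal sphere T⁴ = (1−a)S/(4σ) = 1.450×10¹³ K⁴.

T ≈ 1950 K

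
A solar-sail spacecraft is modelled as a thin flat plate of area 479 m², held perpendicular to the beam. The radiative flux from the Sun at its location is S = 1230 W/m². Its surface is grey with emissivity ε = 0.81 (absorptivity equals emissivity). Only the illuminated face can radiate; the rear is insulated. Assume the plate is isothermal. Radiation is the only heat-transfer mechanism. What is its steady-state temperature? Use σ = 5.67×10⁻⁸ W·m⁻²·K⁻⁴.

T ≈ 384 K

At equilibrium, absorbed power = emitted power.
Absorbing cross-section = A = 479.0 m²; emitting surface = A = 479.0 m² (ratio 1).
εS·A_cross = εσ·A_surf·T⁴  ⇒  T⁴ = S/(1σ)   (ε cancels).
T⁴ = 1230/(1·5.67×10⁻⁸) = 2.169×10¹⁰ K⁴.
T = (2.169×10¹⁰)^(1/4).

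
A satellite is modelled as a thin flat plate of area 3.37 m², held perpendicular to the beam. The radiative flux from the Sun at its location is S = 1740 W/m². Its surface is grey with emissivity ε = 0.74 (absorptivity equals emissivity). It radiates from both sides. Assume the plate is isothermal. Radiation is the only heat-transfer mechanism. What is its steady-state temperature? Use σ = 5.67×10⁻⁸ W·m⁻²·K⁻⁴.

T ≈ 352 K

At equilibrium, absorbed power = emitted power.
Absorbing cross-section = A = 3.370 m²; emitting surface = 2A = 6.740 m² (ratio 2).
εS·A_cross = εσ·A_surf·T⁴  ⇒  T⁴ = S/(2σ)   (ε cancels).
T⁴ = 1740/(2·5.67×10⁻⁸) = 1.534×10¹⁰ K⁴.
T = (1.534×10¹⁰)^(1/4).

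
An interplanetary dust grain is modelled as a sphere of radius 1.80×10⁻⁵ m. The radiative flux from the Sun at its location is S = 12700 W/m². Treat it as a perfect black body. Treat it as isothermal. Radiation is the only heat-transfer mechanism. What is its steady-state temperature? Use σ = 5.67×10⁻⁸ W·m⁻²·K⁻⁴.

At equilibrium, absorbed power = emitted power.
Absorbing cross-section = πr² = 1.018×10⁻⁹ m²; emitting surface = 4πr² = 4.072×10⁻⁹ m² (ratio 4).
S·A_cross = εσ·A_surf·T⁴  ⇒  T⁴ = S/(4σ).
T⁴ = 1.00·12700/(4·5.67×10⁻⁸) = 5.600×10¹⁰ K⁴.
T = (5.600×10¹⁰)^(1/4).

T ≈ 486 K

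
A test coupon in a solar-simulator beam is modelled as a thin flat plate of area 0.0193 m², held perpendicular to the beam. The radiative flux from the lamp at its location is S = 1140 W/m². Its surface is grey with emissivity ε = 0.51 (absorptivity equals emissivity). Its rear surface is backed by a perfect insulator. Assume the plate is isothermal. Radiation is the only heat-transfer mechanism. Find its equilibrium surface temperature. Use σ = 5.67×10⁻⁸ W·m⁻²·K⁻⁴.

T ≈ 377 K

At equilibrium, absorbed power = emitted power.
Absorbing cross-section = A = 0.01930 m²; emitting surface = A = 0.01930 m² (ratio 1).
εS·A_cross = εσ·A_surf·T⁴  ⇒  T⁴ = S/(1σ)   (ε cancels).
T⁴ = 1140/(1·5.67×10⁻⁸) = 2.011×10¹⁰ K⁴.
T = (2.011×10¹⁰)^(1/4).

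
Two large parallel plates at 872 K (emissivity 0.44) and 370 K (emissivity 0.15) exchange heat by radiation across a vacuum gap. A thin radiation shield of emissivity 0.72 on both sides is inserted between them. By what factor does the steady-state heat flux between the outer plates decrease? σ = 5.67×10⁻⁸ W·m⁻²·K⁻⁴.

Without shield: q₀ = σΔ(T⁴)/(1/ε₁+1/ε₂−1) with denominator 7.939.
With shield the two gaps are in series; the resistances add: (1/ε₁+1/ε_s−1)+(1/ε_s+1/ε₂−1) = 2.662+7.056 = 9.717.
Heat-flux ratio q₀/q = 9.717/7.939.

factor ≈ 1.22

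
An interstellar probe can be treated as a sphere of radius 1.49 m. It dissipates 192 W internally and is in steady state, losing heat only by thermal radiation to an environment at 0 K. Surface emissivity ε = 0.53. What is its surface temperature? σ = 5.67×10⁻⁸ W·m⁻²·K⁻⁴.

T ≈ 123 K

Steady state: internal power = radiated power, P = εσA T⁴.
Radiating area A = 4πr² = 27.90 m².
T⁴ = P/(εσA) = 192/(0.53·5.67×10⁻⁸·27.90) = 2.290×10⁸ K⁴.
T = (2.290×10⁸)^(1/4).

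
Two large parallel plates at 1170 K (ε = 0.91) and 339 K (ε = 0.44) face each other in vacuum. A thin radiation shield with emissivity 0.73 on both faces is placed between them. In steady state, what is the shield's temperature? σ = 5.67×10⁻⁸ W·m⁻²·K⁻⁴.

In steady state the net flux on the hot side equals that on the cold side.
σ(T₁⁴−T_s⁴)/D₁ = σ(T_s⁴−T₂⁴)/D₂, with D₁ = 1/ε₁+1/ε_s−1 = 1.469, D₂ = 1/ε_s+1/ε₂−1 = 2.643.
Solve for T_s⁴: T_s⁴ = (D₂·T₁⁴ + D₁·T₂⁴)/(D₁+D₂) = 1.209×10¹² K⁴.

T_s ≈ 1050 K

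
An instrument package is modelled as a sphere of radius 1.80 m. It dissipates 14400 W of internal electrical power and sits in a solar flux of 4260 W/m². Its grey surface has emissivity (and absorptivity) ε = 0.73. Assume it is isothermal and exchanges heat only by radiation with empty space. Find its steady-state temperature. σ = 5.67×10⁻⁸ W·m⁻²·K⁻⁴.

T ≈ 407 K

At steady state, absorbed solar power + internal power = radiated power.
Absorbed: α·S·A_cross = 0.73·4260·10.18 = 31650 W (cross-section πr²).
Total input = 31650 + 14400 = 46050 W.
Radiated: εσ·A_surf·T⁴ with A_surf = 4πr² = 40.72 m².
T⁴ = 46050/(0.73·5.67×10⁻⁸·40.72) = 2.733×10¹⁰ K⁴.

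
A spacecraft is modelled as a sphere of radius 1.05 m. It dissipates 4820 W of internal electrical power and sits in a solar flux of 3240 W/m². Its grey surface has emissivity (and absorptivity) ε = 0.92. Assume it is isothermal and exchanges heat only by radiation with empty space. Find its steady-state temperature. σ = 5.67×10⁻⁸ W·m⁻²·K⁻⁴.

At steady state, absorbed solar power + internal power = radiated power.
Absorbed: α·S·A_cross = 0.92·3240·3.464 = 10320 W (cross-section πr²).
Total input = 10320 + 4820 = 15140 W.
Radiated: εσ·A_surf·T⁴ with A_surf = 4πr² = 13.85 m².
T⁴ = 15140/(0.92·5.67×10⁻⁸·13.85) = 2.096×10¹⁰ K⁴.

T ≈ 380 K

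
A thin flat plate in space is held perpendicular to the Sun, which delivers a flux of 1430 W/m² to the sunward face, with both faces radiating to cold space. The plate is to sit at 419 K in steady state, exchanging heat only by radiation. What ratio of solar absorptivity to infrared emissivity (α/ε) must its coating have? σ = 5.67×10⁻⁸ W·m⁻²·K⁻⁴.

α/ε ≈ 2.44

Balance: αS·A = εσ·2A·T⁴ ⇒ α/ε = 2σT⁴/S.
α/ε = 2·5.67×10⁻⁸·(419)⁴/1430 = 2·5.67×10⁻⁸·3.082×10¹⁰/1430.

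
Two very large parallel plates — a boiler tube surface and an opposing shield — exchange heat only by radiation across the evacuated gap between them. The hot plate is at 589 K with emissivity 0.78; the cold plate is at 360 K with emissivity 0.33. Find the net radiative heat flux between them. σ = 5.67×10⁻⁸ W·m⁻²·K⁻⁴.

For two infinite grey parallel plates, q = σ(T₁⁴ − T₂⁴)/(1/ε₁ + 1/ε₂ − 1).
T₁⁴ − T₂⁴ = 1.204×10¹¹ − 1.680×10¹⁰ = 1.036×10¹¹ K⁴.
1/ε₁ + 1/ε₂ − 1 = 1.282 + 3.030 − 1 = 3.312.
q = 5.67×10⁻⁸ × 1.036×10¹¹ / 3.312.

q ≈ 1770 W/m²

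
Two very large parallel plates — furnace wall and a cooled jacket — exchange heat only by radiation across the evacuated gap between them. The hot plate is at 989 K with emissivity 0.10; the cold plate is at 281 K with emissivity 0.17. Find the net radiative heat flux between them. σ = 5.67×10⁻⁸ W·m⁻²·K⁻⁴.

For two infinite grey parallel plates, q = σ(T₁⁴ − T₂⁴)/(1/ε₁ + 1/ε₂ − 1).
T₁⁴ − T₂⁴ = 9.567×10¹¹ − 6.235×10⁹ = 9.505×10¹¹ K⁴.
1/ε₁ + 1/ε₂ − 1 = 10.00 + 5.882 − 1 = 14.88.
q = 5.67×10⁻⁸ × 9.505×10¹¹ / 14.88.

q ≈ 3620 W/m²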